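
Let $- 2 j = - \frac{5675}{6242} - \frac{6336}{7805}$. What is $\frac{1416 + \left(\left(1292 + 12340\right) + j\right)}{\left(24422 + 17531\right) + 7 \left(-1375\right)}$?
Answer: $\frac{1466325148447}{3149963379360} \approx 0.46551$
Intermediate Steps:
$j = \frac{83842687}{97437620}$ ($j = - \frac{- \frac{5675}{6242} - \frac{6336}{7805}}{2} = \left(- \frac{1}{2}\right) \left(- \frac{83842687}{48718810}\right) = \frac{83842687}{97437620} \approx 0.86048$)
$\frac{1416 + \left(\left(1292 + 12340\right) + j\right)}{\left(24422 + 17531\right) + 7 \left(-1375\right)} = \frac{1416 + \left(\left(1292 + 12340\right) + \frac{83842687}{97437620}\right)}{\left(24422 + 17531\right) + 7 \left(-1375\right)} = \frac{1416 + \left(13632 + \frac{83842687}{97437620}\right)}{41953 - 9625} = \frac{1416 + \frac{1328353478527}{97437620}}{32328} = \frac{1466325148447}{97437620} \cdot \frac{1}{32328} = \frac{1466325148447}{3149963379360}$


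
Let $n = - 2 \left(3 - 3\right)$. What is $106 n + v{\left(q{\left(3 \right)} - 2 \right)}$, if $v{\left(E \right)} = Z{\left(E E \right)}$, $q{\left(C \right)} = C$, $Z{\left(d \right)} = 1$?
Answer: $1$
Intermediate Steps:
$v{\left(E \right)} = 1$
$n = 0$ ($n = \left(-2\right) 0 = 0$)
$106 n + v{\left(q{\left(3 \right)} - 2 \right)} = 106 \cdot 0 + 1 = 0 + 1 = 1$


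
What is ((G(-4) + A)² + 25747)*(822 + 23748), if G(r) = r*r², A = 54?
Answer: 635060790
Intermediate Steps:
G(r) = r³
((G(-4) + A)² + 25747)*(822 + 23748) = (((-4)³ + 54)² + 25747)*(822 + 23748) = ((-64 + 54)² + 25747)*24570 = ((-10)² + 25747)*24570 = (100 + 25747)*24570 = 25847*24570 = 635060790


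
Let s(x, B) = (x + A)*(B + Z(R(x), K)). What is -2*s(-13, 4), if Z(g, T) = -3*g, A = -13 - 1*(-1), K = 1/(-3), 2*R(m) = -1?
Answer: 275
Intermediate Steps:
R(m) = -½ (R(m) = (½)*(-1) = -½)
K = -⅓ ≈ -0.33333
A = -12 (A = -13 + 1 = -12)
s(x, B) = (-12 + x)*(3/2 + B) (s(x, B) = (x - 12)*(B - 3*(-½)) = (-12 + x)*(B + 3/2) = (-12 + x)*(3/2 + B))
-2*s(-13, 4) = -2*(-18 - 12*4 + (3/2)*(-13) + 4*(-13)) = -2*(-18 - 48 - 39/2 - 52) = -2*(-275/2) = 275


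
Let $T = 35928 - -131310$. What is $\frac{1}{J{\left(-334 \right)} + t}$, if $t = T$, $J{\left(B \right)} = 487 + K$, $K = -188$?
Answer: $\frac{1}{167537} \approx 5.9688 \cdot 10^{-6}$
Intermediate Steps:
$J{\left(B \right)} = 299$ ($J{\left(B \right)} = 487 - 188 = 299$)
$T = 167238$ ($T = 35928 + 131310 = 167238$)
$t = 167238$
$\frac{1}{J{\left(-334 \right)} + t} = \frac{1}{299 + 167238} = \frac{1}{167537}$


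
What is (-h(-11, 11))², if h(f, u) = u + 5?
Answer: 256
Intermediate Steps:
h(f, u) = 5 + u
(-h(-11, 11))² = (-(5 + 11))² = (-1*16)² = (-16)² = 256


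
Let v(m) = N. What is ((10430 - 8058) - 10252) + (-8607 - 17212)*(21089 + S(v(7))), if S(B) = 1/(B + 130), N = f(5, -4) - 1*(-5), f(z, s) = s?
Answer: -71330150820/131 ≈ -5.4450e+8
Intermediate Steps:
N = 1 (N = -4 - 1*(-5) = -4 + 5 = 1)
v(m) = 1
S(B) = 1/(130 + B)
((10430 - 8058) - 10252) + (-8607 - 17212)*(21089 + S(v(7))) = ((10430 - 8058) - 10252) + (-8607 - 17212)*(21089 + 1/(130 + 1)) = (2372 - 10252) - 25819*(21089 + 1/131) = -7880 - 25819*(21089 + 1/131) = -7880 - 25819*2762660/131 = -7880 - 71329118540/131 = -71330150820/131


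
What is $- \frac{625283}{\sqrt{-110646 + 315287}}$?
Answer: $- \frac{625283 \sqrt{204641}}{204641} \approx -1382.2$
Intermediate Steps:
$- \frac{625283}{\sqrt{-110646 + 315287}} = - \frac{625283}{\sqrt{204641}} = - 625283 \frac{\sqrt{204641}}{204641} = - \frac{625283 \sqrt{204641}}{204641}$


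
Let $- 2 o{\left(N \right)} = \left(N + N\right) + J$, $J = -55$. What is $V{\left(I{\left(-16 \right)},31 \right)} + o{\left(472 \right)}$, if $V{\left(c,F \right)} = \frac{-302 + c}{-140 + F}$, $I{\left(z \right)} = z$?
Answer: $- \frac{96265}{218} \approx -441.58$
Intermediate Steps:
$V{\left(c,F \right)} = \frac{-302 + c}{-140 + F}$
$o{\left(N \right)} = \frac{55}{2} - N$ ($o{\left(N \right)} = - \frac{\left(N + N\right) - 55}{2} = - \frac{2 N - 55}{2} = - \frac{-55 + 2 N}{2} = \frac{55}{2} - N$)
$V{\left(I{\left(-16 \right)},31 \right)} + o{\left(472 \right)} = \frac{-302 - 16}{-140 + 31} + \left(\frac{55}{2} - 472\right) = \frac{1}{-109} \left(-318\right) + \left(\frac{55}{2} - 472\right) = \left(- \frac{1}{109}\right) \left(-318\right) - \frac{889}{2} = \frac{318}{109} - \frac{889}{2} = - \frac{96265}{218}$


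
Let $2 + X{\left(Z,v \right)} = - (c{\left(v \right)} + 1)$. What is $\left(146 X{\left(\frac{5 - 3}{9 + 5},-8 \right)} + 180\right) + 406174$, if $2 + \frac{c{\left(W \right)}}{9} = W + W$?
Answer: $429568$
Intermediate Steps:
$c{\left(W \right)} = -18 + 18 W$ ($c{\left(W \right)} = -18 + 9 \left(W + W\right) = -18 + 9 \cdot 2 W = -18 + 18 W$)
$X{\left(Z,v \right)} = 15 - 18 v$ ($X{\left(Z,v \right)} = -2 - \left(\left(-18 + 18 v\right) + 1\right) = -2 - \left(-17 + 18 v\right) = 15 - 18 v$)
$\left(146 X{\left(\frac{5 - 3}{9 + 5},-8 \right)} + 180\right) + 406174 = \left(146 \left(15 - -144\right) + 180\right) + 406174 = \left(146 \left(15 + 144\right) + 180\right) + 406174 = \left(146 \cdot 159 + 180\right) + 406174 = \left(23214 + 180\right) + 406174 = 23394 + 406174 = 429568$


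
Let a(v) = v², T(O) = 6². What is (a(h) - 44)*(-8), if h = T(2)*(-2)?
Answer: -41120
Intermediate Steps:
T(O) = 36
h = -72 (h = 36*(-2) = -72)
(a(h) - 44)*(-8) = ((-72)² - 44)*(-8) = (5184 - 44)*(-8) = 5140*(-8) = -41120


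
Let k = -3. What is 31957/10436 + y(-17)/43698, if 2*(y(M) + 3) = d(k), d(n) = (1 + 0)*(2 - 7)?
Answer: 349099897/114008082 ≈ 3.0621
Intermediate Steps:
d(n) = -5 (d(n) = 1*(-5) = -5)
y(M) = -11/2 (y(M) = -3 + (½)*(-5) = -3 - 5/2 = -11/2)
31957/10436 + y(-17)/43698 = 31957/10436 - 11/2/43698 = 31957*(1/10436) - 11/2*1/43698 = 31957/10436 - 11/87396 = 349099897/114008082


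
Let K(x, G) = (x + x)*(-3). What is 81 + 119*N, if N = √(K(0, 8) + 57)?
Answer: 81 + 119*√57 ≈ 979.43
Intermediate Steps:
K(x, G) = -6*x (K(x, G) = (2*x)*(-3) = -6*x)
N = √57 (N = √(-6*0 + 57) = √(0 + 57) = √57 ≈ 7.5498)
81 + 119*N = 81 + 119*√57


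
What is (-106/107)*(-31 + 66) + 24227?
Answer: 2588579/107 ≈ 24192.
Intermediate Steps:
(-106/107)*(-31 + 66) + 24227 = -106*1/107*35 + 24227 = -106/107*35 + 24227 = -3710/107 + 24227 = 2588579/107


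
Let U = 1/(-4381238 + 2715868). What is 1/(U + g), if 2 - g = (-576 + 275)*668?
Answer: 1665370/334855945899 ≈ 4.9734e-6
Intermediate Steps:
U = -1/1665370 (U = 1/(-1665370) = -1/1665370 ≈ -6.0047e-7)
g = 201070 (g = 2 - (-576 + 275)*668 = 2 - (-301)*668 = 2 - 1*(-201068) = 2 + 201068 = 201070)
1/(U + g) = 1/(-1/1665370 + 201070) = 1/(334855945899/1665370) = 1665370/334855945899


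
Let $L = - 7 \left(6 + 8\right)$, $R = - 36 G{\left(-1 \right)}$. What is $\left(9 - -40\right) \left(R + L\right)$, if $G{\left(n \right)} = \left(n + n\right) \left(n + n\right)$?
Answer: $-11858$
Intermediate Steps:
$G{\left(n \right)} = 4 n^{2}$ ($G{\left(n \right)} = 2 n 2 n = 4 n^{2}$)
$R = -144$ ($R = - 36 \cdot 4 \left(-1\right)^{2} = - 36 \cdot 4 \cdot 1 = \left(-36\right) 4 = -144$)
$L = -98$ ($L = \left(-7\right) 14 = -98$)
$\left(9 - -40\right) \left(R + L\right) = \left(9 - -40\right) \left(-144 - 98\right) = \left(9 + 40\right) \left(-242\right) = 49 \left(-242\right) = -11858$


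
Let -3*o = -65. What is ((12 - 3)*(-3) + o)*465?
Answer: -2480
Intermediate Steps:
o = 65/3 (o = -⅓*(-65) = 65/3 ≈ 21.667)
((12 - 3)*(-3) + o)*465 = ((12 - 3)*(-3) + 65/3)*465 = (9*(-3) + 65/3)*465 = (-27 + 65/3)*465 = -16/3*465 = -2480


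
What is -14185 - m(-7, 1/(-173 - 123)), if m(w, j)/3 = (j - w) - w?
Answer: -4211189/296 ≈ -14227.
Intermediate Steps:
m(w, j) = -6*w + 3*j (m(w, j) = 3*((j - w) - w) = 3*(j - 2*w) = -6*w + 3*j)
-14185 - m(-7, 1/(-173 - 123)) = -14185 - (-6*(-7) + 3/(-173 - 123)) = -14185 - (42 + 3/(-296)) = -14185 - (42 + 3*(-1/296)) = -14185 - (42 - 3/296) = -14185 - 1*12429/296 = -14185 - 12429/296 = -4211189/296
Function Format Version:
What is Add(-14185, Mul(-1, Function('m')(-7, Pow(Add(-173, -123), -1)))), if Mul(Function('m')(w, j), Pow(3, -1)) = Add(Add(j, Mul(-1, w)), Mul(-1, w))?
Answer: Rational(-4211189, 296) ≈ -14227.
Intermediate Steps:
Function('m')(w, j) = Add(Mul(-6, w), Mul(3, j)) (Function('m')(w, j) = Mul(3, Add(Add(j, Mul(-1, w)), Mul(-1, w))) = Mul(3, Add(j, Mul(-2, w))) = Add(Mul(-6, w), Mul(3, j)))
Add(-14185, Mul(-1, Function('m')(-7, Pow(Add(-173, -123), -1)))) = Add(-14185, Mul(-1, Add(Mul(-6, -7), Mul(3, Pow(Add(-173, -123), -1))))) = Add(-14185, Mul(-1, Add(42, Mul(3, Pow(-296, -1))))) = Add(-14185, Mul(-1, Add(42, Mul(3, Rational(-1, 296))))) = Add(-14185, Mul(-1, Add(42, Rational(-3, 296)))) = Add(-14185, Mul(-1, Rational(12429, 296))) = Add(-14185, Rational(-12429, 296)) = Rational(-4211189, 296)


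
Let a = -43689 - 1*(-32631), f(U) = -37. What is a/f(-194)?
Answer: 11058/37 ≈ 298.86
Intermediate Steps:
a = -11058 (a = -43689 + 32631 = -11058)
a/f(-194) = -11058/(-37) = -11058*(-1/37) = 11058/37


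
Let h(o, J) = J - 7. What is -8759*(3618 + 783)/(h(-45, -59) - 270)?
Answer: 12849453/112 ≈ 1.1473e+5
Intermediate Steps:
h(o, J) = -7 + J
-8759*(3618 + 783)/(h(-45, -59) - 270) = -8759*(3618 + 783)/((-7 - 59) - 270) = -8759*4401/(-66 - 270) = -8759/((-336*1/4401)) = -8759/(-112/1467) = -8759*(-1467/112) = 12849453/112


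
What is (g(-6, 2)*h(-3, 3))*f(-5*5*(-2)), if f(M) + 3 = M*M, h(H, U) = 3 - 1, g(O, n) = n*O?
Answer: -59928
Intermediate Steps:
g(O, n) = O*n
h(H, U) = 2
f(M) = -3 + M² (f(M) = -3 + M*M = -3 + M²)
(g(-6, 2)*h(-3, 3))*f(-5*5*(-2)) = (-6*2*2)*(-3 + (-5*5*(-2))²) = (-12*2)*(-3 + (-25*(-2))²) = -24*(-3 + 50²) = -24*(-3 + 2500) = -24*2497 = -59928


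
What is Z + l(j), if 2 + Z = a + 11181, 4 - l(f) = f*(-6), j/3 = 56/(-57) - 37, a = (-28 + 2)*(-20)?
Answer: 209367/19 ≈ 11019.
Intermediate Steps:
a = 520 (a = -26*(-20) = 520)
j = -2165/19 (j = 3*(56/(-57) - 37) = 3*(56*(-1/57) - 37) = 3*(-56/57 - 37) = 3*(-2165/57) = -2165/19 ≈ -113.95)
l(f) = 4 + 6*f (l(f) = 4 - f*(-6) = 4 - (-6)*f = 4 + 6*f)
Z = 11699 (Z = -2 + (520 + 11181) = -2 + 11701 = 11699)
Z + l(j) = 11699 + (4 + 6*(-2165/19)) = 11699 + (4 - 12990/19) = 11699 - 12914/19 = 209367/19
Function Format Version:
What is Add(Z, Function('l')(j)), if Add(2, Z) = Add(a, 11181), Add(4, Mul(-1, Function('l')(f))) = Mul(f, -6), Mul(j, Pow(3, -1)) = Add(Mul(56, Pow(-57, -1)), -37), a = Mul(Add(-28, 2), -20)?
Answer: Rational(209367, 19) ≈ 11019.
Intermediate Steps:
a = 520 (a = Mul(-26, -20) = 520)
j = Rational(-2165, 19) (j = Mul(3, Add(Mul(56, Pow(-57, -1)), -37)) = Mul(3, Add(Mul(56, Rational(-1, 57)), -37)) = Mul(3, Add(Rational(-56, 57), -37)) = Mul(3, Rational(-2165, 57)) = Rational(-2165, 19) ≈ -113.95)
Function('l')(f) = Add(4, Mul(6, f)) (Function('l')(f) = Add(4, Mul(-1, Mul(f, -6))) = Add(4, Mul(-1, Mul(-6, f))) = Add(4, Mul(6, f)))
Z = 11699 (Z = Add(-2, Add(520, 11181)) = Add(-2, 11701) = 11699)
Add(Z, Function('l')(j)) = Add(11699, Add(4, Mul(6, Rational(-2165, 19)))) = Add(11699, Add(4, Rational(-12990, 19))) = Add(11699, Rational(-12914, 19)) = Rational(209367, 19)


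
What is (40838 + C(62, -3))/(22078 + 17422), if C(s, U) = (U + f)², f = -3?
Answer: 20437/19750 ≈ 1.0348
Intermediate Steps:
C(s, U) = (-3 + U)² (C(s, U) = (U - 3)² = (-3 + U)²)
(40838 + C(62, -3))/(22078 + 17422) = (40838 + (-3 - 3)²)/(22078 + 17422) = (40838 + (-6)²)/39500 = (40838 + 36)*(1/39500) = 40874*(1/39500) = 20437/19750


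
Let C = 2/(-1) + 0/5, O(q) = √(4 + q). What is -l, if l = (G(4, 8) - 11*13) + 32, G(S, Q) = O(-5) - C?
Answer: 109 - I ≈ 109.0 - 1.0*I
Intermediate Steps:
C = -2 (C = 2*(-1) + 0*(⅕) = -2 + 0 = -2)
G(S, Q) = 2 + I (G(S, Q) = √(4 - 5) - 1*(-2) = √(-1) + 2 = I + 2 = 2 + I)
l = -109 + I (l = ((2 + I) - 11*13) + 32 = ((2 + I) - 143) + 32 = (-141 + I) + 32 = -109 + I ≈ -109.0 + 1.0*I)
-l = -(-109 + I) = 109 - I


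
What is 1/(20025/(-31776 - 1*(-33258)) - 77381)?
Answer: -494/38219539 ≈ -1.2925e-5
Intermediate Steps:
1/(20025/(-31776 - 1*(-33258)) - 77381) = 1/(20025/(-31776 + 33258) - 77381) = 1/(20025/1482 - 77381) = 1/(20025*(1/1482) - 77381) = 1/(6675/494 - 77381) = 1/(-38219539/494) = -494/38219539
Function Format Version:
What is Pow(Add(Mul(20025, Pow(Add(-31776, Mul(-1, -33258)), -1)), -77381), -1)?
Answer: Rational(-494, 38219539) ≈ -1.2925e-5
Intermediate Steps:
Pow(Add(Mul(20025, Pow(Add(-31776, Mul(-1, -33258)), -1)), -77381), -1) = Pow(Add(Mul(20025, Pow(Add(-31776, 33258), -1)), -77381), -1) = Pow(Add(Mul(20025, Pow(1482, -1)), -77381), -1) = Pow(Add(Mul(20025, Rational(1, 1482)), -77381), -1) = Pow(Add(Rational(6675, 494), -77381), -1) = Pow(Rational(-38219539, 494), -1) = Rational(-494, 38219539)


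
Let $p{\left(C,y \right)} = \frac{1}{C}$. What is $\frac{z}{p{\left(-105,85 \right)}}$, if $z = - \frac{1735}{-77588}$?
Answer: $- \frac{26025}{11084} \approx -2.348$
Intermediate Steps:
$z = \frac{1735}{77588}$ ($z = \left(-1735\right) \left(- \frac{1}{77588}\right) = \frac{1735}{77588} \approx 0.022362$)
$\frac{z}{p{\left(-105,85 \right)}} = \frac{1735}{77588 \frac{1}{-105}} = \frac{1735}{77588 \left(- \frac{1}{105}\right)} = \frac{1735}{77588} \left(-105\right) = - \frac{26025}{11084}$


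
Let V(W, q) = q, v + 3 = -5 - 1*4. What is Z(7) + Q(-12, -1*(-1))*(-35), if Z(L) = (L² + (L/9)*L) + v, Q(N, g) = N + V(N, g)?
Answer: 3847/9 ≈ 427.44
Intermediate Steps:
v = -12 (v = -3 + (-5 - 1*4) = -3 + (-5 - 4) = -3 - 9 = -12)
Q(N, g) = N + g
Z(L) = -12 + 10*L²/9 (Z(L) = (L² + (L/9)*L) - 12 = (L² + L²/9) - 12 = 10*L²/9 - 12 = -12 + 10*L²/9)
Z(7) + Q(-12, -1*(-1))*(-35) = (-12 + (10/9)*7²) + (-12 - 1*(-1))*(-35) = (-12 + (10/9)*49) + (-12 + 1)*(-35) = (-12 + 490/9) - 11*(-35) = 382/9 + 385 = 3847/9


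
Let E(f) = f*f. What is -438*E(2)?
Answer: -1752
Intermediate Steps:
E(f) = f²
-438*E(2) = -438*2² = -438*4 = -1752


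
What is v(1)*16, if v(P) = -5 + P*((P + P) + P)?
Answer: -32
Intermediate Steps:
v(P) = -5 + 3*P**2 (v(P) = -5 + P*(2*P + P) = -5 + P*(3*P) = -5 + 3*P**2)
v(1)*16 = (-5 + 3*1**2)*16 = (-5 + 3*1)*16 = (-5 + 3)*16 = -2*16 = -32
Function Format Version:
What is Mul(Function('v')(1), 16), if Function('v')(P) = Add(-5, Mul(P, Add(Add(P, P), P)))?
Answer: -32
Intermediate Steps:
Function('v')(P) = Add(-5, Mul(3, Pow(P, 2))) (Function('v')(P) = Add(-5, Mul(P, Add(Mul(2, P), P))) = Add(-5, Mul(P, Mul(3, P))) = Add(-5, Mul(3, Pow(P, 2))))
Mul(Function('v')(1), 16) = Mul(Add(-5, Mul(3, Pow(1, 2))), 16) = Mul(Add(-5, Mul(3, 1)), 16) = Mul(Add(-5, 3), 16) = Mul(-2, 16) = -32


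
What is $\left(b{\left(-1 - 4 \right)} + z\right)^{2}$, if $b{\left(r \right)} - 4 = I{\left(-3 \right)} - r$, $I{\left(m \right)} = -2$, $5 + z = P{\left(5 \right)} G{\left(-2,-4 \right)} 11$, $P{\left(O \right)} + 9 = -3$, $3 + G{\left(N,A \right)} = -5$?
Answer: $1119364$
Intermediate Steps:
$G{\left(N,A \right)} = -8$ ($G{\left(N,A \right)} = -3 - 5 = -8$)
$P{\left(O \right)} = -12$ ($P{\left(O \right)} = -9 - 3 = -12$)
$z = 1051$ ($z = -5 + \left(-12\right) \left(-8\right) 11 = -5 + 96 \cdot 11 = -5 + 1056 = 1051$)
$b{\left(r \right)} = 2 - r$ ($b{\left(r \right)} = 4 - \left(2 + r\right) = 2 - r$)
$\left(b{\left(-1 - 4 \right)} + z\right)^{2} = \left(\left(2 - \left(-1 - 4\right)\right) + 1051\right)^{2} = \left(\left(2 - -5\right) + 1051\right)^{2} = \left(\left(2 + 5\right) + 1051\right)^{2} = \left(7 + 1051\right)^{2} = 1058^{2} = 1119364$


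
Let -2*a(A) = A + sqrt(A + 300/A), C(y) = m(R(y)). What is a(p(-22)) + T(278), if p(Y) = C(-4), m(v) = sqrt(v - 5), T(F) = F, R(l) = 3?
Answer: 278 - I*sqrt(2)/2 + (-1)**(3/4)*2**(1/4)*sqrt(149)/2 ≈ 272.87 + 4.4251*I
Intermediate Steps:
m(v) = sqrt(-5 + v)
C(y) = I*sqrt(2) (C(y) = sqrt(-5 + 3) = sqrt(-2) = I*sqrt(2))
p(Y) = I*sqrt(2)
a(A) = -A/2 - sqrt(A + 300/A)/2 (a(A) = -(A + sqrt(A + 300/A))/2 = -A/2 - sqrt(A + 300/A)/2)
a(p(-22)) + T(278) = (-I*sqrt(2)/2 - sqrt(300 + (I*sqrt(2))**2)*(2**(3/4)*(-I**(3/2))/2)/2) + 278 = (-I*sqrt(2)/2 - sqrt(300 - 2)*(2**(3/4)*sqrt(-I)/2)/2) + 278 = (-I*sqrt(2)/2 - sqrt(298)*(2**(3/4)*sqrt(-I)/2)/2) + 278 = (-I*sqrt(2)/2 - 2**(1/4)*sqrt(149)*sqrt(-I)/2) + 278 = 278 - I*sqrt(2)/2 - 2**(1/4)*sqrt(149)*sqrt(-I)/2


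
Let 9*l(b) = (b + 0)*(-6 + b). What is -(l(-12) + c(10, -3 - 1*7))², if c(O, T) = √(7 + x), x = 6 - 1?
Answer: -588 - 96*√3 ≈ -754.28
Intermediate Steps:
x = 5
c(O, T) = 2*√3 (c(O, T) = √(7 + 5) = √12 = 2*√3)
l(b) = b*(-6 + b)/9 (l(b) = ((b + 0)*(-6 + b))/9 = (b*(-6 + b))/9 = b*(-6 + b)/9)
-(l(-12) + c(10, -3 - 1*7))² = -((⅑)*(-12)*(-6 - 12) + 2*√3)² = -((⅑)*(-12)*(-18) + 2*√3)² = -(24 + 2*√3)²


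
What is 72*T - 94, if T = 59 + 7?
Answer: 4658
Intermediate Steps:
T = 66
72*T - 94 = 72*66 - 94 = 4752 - 94 = 4658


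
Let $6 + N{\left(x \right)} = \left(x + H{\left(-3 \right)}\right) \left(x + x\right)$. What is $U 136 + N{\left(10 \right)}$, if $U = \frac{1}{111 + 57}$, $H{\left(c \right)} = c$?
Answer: $\frac{2831}{21} \approx 134.81$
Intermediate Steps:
$U = \frac{1}{168} \approx 0.0059524$
$N{\left(x \right)} = -6 + 2 x \left(-3 + x\right)$ ($N{\left(x \right)} = -6 + \left(x - 3\right) \left(x + x\right) = -6 + \left(-3 + x\right) 2 x = -6 + 2 x \left(-3 + x\right)$)
$U 136 + N{\left(10 \right)} = \frac{1}{168} \cdot 136 - \left(66 - 200\right) = \frac{17}{21} - -134 = \frac{17}{21} + 134 = \frac{2831}{21}$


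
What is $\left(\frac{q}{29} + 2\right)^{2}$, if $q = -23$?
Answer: $\frac{1225}{841} \approx 1.4566$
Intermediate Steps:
$\left(\frac{q}{29} + 2\right)^{2} = \left(- \frac{23}{29} + 2\right)^{2} = \left(\frac{35}{29}\right)^{2} = \frac{1225}{841}$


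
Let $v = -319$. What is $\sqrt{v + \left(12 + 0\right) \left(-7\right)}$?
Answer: $i \sqrt{403} \approx 20.075 i$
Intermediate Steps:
$\sqrt{v + \left(12 + 0\right) \left(-7\right)} = \sqrt{-319 + \left(12 + 0\right) \left(-7\right)} = \sqrt{-319 + 12 \left(-7\right)} = \sqrt{-319 - 84} = \sqrt{-403} = i \sqrt{403}$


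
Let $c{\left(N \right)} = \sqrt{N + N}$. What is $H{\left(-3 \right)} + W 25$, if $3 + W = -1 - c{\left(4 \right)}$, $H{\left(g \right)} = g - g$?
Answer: $-100 - 50 \sqrt{2} \approx -170.71$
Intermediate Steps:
$c{\left(N \right)} = \sqrt{2} \sqrt{N}$ ($c{\left(N \right)} = \sqrt{2 N} = \sqrt{2} \sqrt{N}$)
$H{\left(g \right)} = 0$
$W = -4 - 2 \sqrt{2}$ ($W = -3 - \left(1 + \sqrt{2} \sqrt{4}\right) = -3 - \left(1 + \sqrt{2} \cdot 2\right) = -3 - \left(1 + 2 \sqrt{2}\right) = -4 - 2 \sqrt{2} \approx -6.8284$)
$H{\left(-3 \right)} + W 25 = 0 + \left(-4 - 2 \sqrt{2}\right) 25 = 0 - \left(100 + 50 \sqrt{2}\right) = -100 - 50 \sqrt{2}$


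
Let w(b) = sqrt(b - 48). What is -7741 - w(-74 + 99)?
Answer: -7741 - I*sqrt(23) ≈ -7741.0 - 4.7958*I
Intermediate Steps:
w(b) = sqrt(-48 + b)
-7741 - w(-74 + 99) = -7741 - sqrt(-48 + (-74 + 99)) = -7741 - sqrt(-48 + 25) = -7741 - sqrt(-23) = -7741 - I*sqrt(23)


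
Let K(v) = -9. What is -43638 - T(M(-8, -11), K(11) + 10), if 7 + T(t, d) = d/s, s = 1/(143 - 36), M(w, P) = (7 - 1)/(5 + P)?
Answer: -43738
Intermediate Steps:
M(w, P) = 6/(5 + P)
s = 1/107 ≈ 0.0093458
T(t, d) = -7 + 107*d (T(t, d) = -7 + d/(1/107) = -7 + d*107 = -7 + 107*d)
-43638 - T(M(-8, -11), K(11) + 10) = -43638 - (-7 + 107*(-9 + 10)) = -43638 - (-7 + 107*1) = -43638 - (-7 + 107) = -43638 - 1*100 = -43638 - 100 = -43738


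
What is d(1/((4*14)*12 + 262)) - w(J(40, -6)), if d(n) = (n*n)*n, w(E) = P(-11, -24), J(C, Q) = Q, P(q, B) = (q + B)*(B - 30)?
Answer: -1539935152559/814780504 ≈ -1890.0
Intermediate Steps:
P(q, B) = (-30 + B)*(B + q) (P(q, B) = (B + q)*(-30 + B) = (-30 + B)*(B + q))
w(E) = 1890 (w(E) = (-24)² - 30*(-24) - 30*(-11) - 24*(-11) = 576 + 720 + 330 + 264 = 1890)
d(n) = n³ (d(n) = n²*n = n³)
d(1/((4*14)*12 + 262)) - w(J(40, -6)) = (1/((4*14)*12 + 262))³ - 1*1890 = (1/(56*12 + 262))³ - 1890 = (1/(672 + 262))³ - 1890 = (1/934)³ - 1890 = 1/814780504 - 1890 = -1539935152559/814780504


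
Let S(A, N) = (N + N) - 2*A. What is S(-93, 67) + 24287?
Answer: 24607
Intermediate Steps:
S(A, N) = -2*A + 2*N (S(A, N) = 2*N - 2*A = -2*A + 2*N)
S(-93, 67) + 24287 = (-2*(-93) + 2*67) + 24287 = (186 + 134) + 24287 = 320 + 24287 = 24607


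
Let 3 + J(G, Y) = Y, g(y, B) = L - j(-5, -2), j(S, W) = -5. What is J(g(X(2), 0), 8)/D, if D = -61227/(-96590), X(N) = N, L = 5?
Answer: 482950/61227 ≈ 7.8879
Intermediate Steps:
g(y, B) = 10 (g(y, B) = 5 - 1*(-5) = 5 + 5 = 10)
J(G, Y) = -3 + Y
D = 61227/96590 (D = -61227*(-1/96590) = 61227/96590 ≈ 0.63389)
J(g(X(2), 0), 8)/D = (-3 + 8)/(61227/96590) = 5*(96590/61227) = 482950/61227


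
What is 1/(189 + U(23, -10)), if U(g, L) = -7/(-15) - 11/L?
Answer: 30/5717 ≈ 0.0052475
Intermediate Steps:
U(g, L) = 7/15 - 11/L (U(g, L) = -7*(-1/15) - 11/L = 7/15 - 11/L)
1/(189 + U(23, -10)) = 1/(189 + (7/15 - 11/(-10))) = 1/(189 + (7/15 - 11*(-1/10))) = 1/(189 + (7/15 + 11/10)) = 1/(189 + 47/30) = 1/(5717/30) = 30/5717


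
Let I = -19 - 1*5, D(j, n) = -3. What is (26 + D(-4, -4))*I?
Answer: -552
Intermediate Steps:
I = -24 (I = -19 - 5 = -24)
(26 + D(-4, -4))*I = (26 - 3)*(-24) = 23*(-24) = -552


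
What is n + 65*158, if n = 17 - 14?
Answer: 10273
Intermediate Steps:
n = 3
n + 65*158 = 3 + 65*158 = 3 + 10270 = 10273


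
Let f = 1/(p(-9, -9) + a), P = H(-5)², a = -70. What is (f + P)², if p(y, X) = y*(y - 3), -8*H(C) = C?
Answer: 257049/1478656 ≈ 0.17384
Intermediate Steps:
H(C) = -C/8
p(y, X) = y*(-3 + y)
P = 25/64 (P = (-⅛*(-5))² = (5/8)² = 25/64 ≈ 0.39063)
f = 1/38 (f = 1/(-9*(-3 - 9) - 70) = 1/(-9*(-12) - 70) = 1/(108 - 70) = 1/38 ≈ 0.026316)
(f + P)² = (1/38 + 25/64)² = (507/1216)² = 257049/1478656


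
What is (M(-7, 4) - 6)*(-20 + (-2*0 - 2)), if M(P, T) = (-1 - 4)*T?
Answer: 572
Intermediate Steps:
M(P, T) = -5*T
(M(-7, 4) - 6)*(-20 + (-2*0 - 2)) = (-5*4 - 6)*(-20 + (-2*0 - 2)) = (-20 - 6)*(-20 + (0 - 2)) = -26*(-20 - 2) = -26*(-22) = 572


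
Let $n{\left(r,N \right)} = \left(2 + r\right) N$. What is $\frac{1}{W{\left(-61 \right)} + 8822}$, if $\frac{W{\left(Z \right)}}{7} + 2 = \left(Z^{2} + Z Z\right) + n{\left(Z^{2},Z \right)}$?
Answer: $- \frac{1}{1528819} \approx -6.541 \cdot 10^{-7}$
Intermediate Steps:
$n{\left(r,N \right)} = N \left(2 + r\right)$
$W{\left(Z \right)} = -14 + 14 Z^{2} + 7 Z \left(2 + Z^{2}\right)$ ($W{\left(Z \right)} = -14 + 7 \left(\left(Z^{2} + Z Z\right) + Z \left(2 + Z^{2}\right)\right) = -14 + 7 \left(\left(Z^{2} + Z^{2}\right) + Z \left(2 + Z^{2}\right)\right) = -14 + 7 \left(2 Z^{2} + Z \left(2 + Z^{2}\right)\right) = -14 + \left(14 Z^{2} + 7 Z \left(2 + Z^{2}\right)\right) = -14 + 14 Z^{2} + 7 Z \left(2 + Z^{2}\right)$)
$\frac{1}{W{\left(-61 \right)} + 8822} = \frac{1}{\left(-14 + 14 \left(-61\right)^{2} + 7 \left(-61\right) \left(2 + \left(-61\right)^{2}\right)\right) + 8822} = \frac{1}{\left(-14 + 14 \cdot 3721 + 7 \left(-61\right) \left(2 + 3721\right)\right) + 8822} = \frac{1}{\left(-14 + 52094 + 7 \left(-61\right) 3723\right) + 8822} = \frac{1}{\left(-14 + 52094 - 1589721\right) + 8822} = \frac{1}{-1537641 + 8822} = \frac{1}{-1528819} = - \frac{1}{1528819}$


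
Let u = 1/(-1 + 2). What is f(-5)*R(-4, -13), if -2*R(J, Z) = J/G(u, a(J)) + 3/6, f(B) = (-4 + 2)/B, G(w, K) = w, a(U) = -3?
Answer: 7/10 ≈ 0.70000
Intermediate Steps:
u = 1 (u = 1/1 = 1)
f(B) = -2/B
R(J, Z) = -¼ - J/2 (R(J, Z) = -(J/1 + 3/6)/2 = -(J*1 + 3*(⅙))/2 = -(J + ½)/2 = -(½ + J)/2 = -¼ - J/2)
f(-5)*R(-4, -13) = (-2/(-5))*(-¼ - ½*(-4)) = (-2*(-⅕))*(-¼ + 2) = (⅖)*(7/4) = 7/10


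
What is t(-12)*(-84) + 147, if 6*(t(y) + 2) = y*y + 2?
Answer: -1729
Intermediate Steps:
t(y) = -5/3 + y²/6 (t(y) = -2 + (y*y + 2)/6 = -2 + (y² + 2)/6 = -2 + (2 + y²)/6 = -2 + (⅓ + y²/6) = -5/3 + y²/6)
t(-12)*(-84) + 147 = (-5/3 + (⅙)*(-12)²)*(-84) + 147 = (-5/3 + (⅙)*144)*(-84) + 147 = (-5/3 + 24)*(-84) + 147 = (67/3)*(-84) + 147 = -1876 + 147 = -1729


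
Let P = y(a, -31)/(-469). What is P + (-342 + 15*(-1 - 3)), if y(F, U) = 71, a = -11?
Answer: -188609/469 ≈ -402.15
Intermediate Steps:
P = -71/469 (P = 71/(-469) = 71*(-1/469) = -71/469 ≈ -0.15139)
P + (-342 + 15*(-1 - 3)) = -71/469 + (-342 + 15*(-1 - 3)) = -71/469 + (-342 + 15*(-4)) = -71/469 + (-342 - 60) = -71/469 - 402 = -188609/469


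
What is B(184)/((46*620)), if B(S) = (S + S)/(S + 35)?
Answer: 2/33945 ≈ 5.8919e-5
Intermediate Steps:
B(S) = 2*S/(35 + S) (B(S) = (2*S)/(35 + S) = 2*S/(35 + S))
B(184)/((46*620)) = (2*184/(35 + 184))/((46*620)) = (2*184/219)/28520 = (2*184*(1/219))*(1/28520) = (368/219)*(1/28520) = 2/33945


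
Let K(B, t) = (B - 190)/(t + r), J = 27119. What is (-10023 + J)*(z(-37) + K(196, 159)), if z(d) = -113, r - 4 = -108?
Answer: -106149064/55 ≈ -1.9300e+6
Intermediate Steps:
r = -104 (r = 4 - 108 = -104)
K(B, t) = (-190 + B)/(-104 + t) (K(B, t) = (B - 190)/(t - 104) = (-190 + B)/(-104 + t))
(-10023 + J)*(z(-37) + K(196, 159)) = (-10023 + 27119)*(-113 + (-190 + 196)/(-104 + 159)) = 17096*(-113 + 6/55) = 17096*(-6209/55) = -106149064/55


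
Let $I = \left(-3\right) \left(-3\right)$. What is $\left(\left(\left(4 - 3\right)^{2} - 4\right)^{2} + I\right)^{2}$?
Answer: $324$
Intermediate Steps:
$I = 9$
$\left(\left(\left(4 - 3\right)^{2} - 4\right)^{2} + I\right)^{2} = \left(\left(\left(4 - 3\right)^{2} - 4\right)^{2} + 9\right)^{2} = \left(\left(1^{2} - 4\right)^{2} + 9\right)^{2} = \left(\left(1 - 4\right)^{2} + 9\right)^{2} = \left(\left(-3\right)^{2} + 9\right)^{2} = \left(9 + 9\right)^{2} = 18^{2} = 324$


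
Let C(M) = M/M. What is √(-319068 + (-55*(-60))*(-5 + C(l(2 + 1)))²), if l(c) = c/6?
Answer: 2*I*√66567 ≈ 516.01*I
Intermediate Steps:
l(c) = c/6 (l(c) = c*(⅙) = c/6)
C(M) = 1
√(-319068 + (-55*(-60))*(-5 + C(l(2 + 1)))²) = √(-319068 + (-55*(-60))*(-5 + 1)²) = √(-319068 + 3300*(-4)²) = √(-319068 + 3300*16) = √(-319068 + 52800) = √(-266268) = 2*I*√66567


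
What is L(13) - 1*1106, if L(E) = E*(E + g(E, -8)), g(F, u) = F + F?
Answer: -599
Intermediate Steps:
g(F, u) = 2*F
L(E) = 3*E**2 (L(E) = E*(E + 2*E) = E*(3*E) = 3*E**2)
L(13) - 1*1106 = 3*13**2 - 1*1106 = 3*169 - 1106 = 507 - 1106 = -599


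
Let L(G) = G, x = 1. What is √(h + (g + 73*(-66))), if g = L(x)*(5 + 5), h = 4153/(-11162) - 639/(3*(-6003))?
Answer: I*√2398684199163445614/22335162 ≈ 69.342*I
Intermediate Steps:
h = -7517651/22335162 (h = 4153*(-1/11162) - 639/(-18009) = -4153/11162 - 639*(-1/18009) = -4153/11162 + 71/2001 = -7517651/22335162 ≈ -0.33658)
g = 10 (g = 1*(5 + 5) = 1*10 = 10)
√(h + (g + 73*(-66))) = √(-7517651/22335162 + (10 + 73*(-66))) = √(-7517651/22335162 + (10 - 4818)) = √(-7517651/22335162 - 4808) = √(-107394976547/22335162) = I*√2398684199163445614/22335162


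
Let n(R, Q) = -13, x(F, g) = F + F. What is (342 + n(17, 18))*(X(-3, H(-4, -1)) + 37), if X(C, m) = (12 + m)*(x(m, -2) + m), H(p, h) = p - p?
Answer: 12173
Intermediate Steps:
x(F, g) = 2*F
H(p, h) = 0
X(C, m) = 3*m*(12 + m) (X(C, m) = (12 + m)*(2*m + m) = (12 + m)*(3*m) = 3*m*(12 + m))
(342 + n(17, 18))*(X(-3, H(-4, -1)) + 37) = (342 - 13)*(3*0*(12 + 0) + 37) = 329*(3*0*12 + 37) = 329*(0 + 37) = 329*37 = 12173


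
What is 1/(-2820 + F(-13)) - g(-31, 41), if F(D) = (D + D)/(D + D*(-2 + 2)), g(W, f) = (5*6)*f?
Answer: -3466141/2818 ≈ -1230.0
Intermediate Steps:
g(W, f) = 30*f
F(D) = 2 (F(D) = (2*D)/(D + D*0) = (2*D)/(D + 0) = (2*D)/D = 2)
1/(-2820 + F(-13)) - g(-31, 41) = 1/(-2820 + 2) - 30*41 = 1/(-2818) - 1*1230 = -1/2818 - 1230 = -3466141/2818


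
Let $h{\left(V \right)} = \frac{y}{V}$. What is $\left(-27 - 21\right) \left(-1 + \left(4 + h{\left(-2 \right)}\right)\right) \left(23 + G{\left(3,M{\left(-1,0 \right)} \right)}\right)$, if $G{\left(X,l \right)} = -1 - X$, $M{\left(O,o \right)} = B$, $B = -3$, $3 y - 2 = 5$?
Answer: $-1672$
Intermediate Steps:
$y = \frac{7}{3}$ ($y = \frac{2}{3} + \frac{1}{3} \cdot 5 = \frac{2}{3} + \frac{5}{3} = \frac{7}{3} \approx 2.3333$)
$M{\left(O,o \right)} = -3$
$h{\left(V \right)} = \frac{7}{3 V}$
$\left(-27 - 21\right) \left(-1 + \left(4 + h{\left(-2 \right)}\right)\right) \left(23 + G{\left(3,M{\left(-1,0 \right)} \right)}\right) = \left(-27 - 21\right) \left(-1 + \left(4 + \frac{7}{3 \left(-2\right)}\right)\right) \left(23 - 4\right) = - 48 \left(-1 + \left(4 + \frac{7}{3} \left(- \frac{1}{2}\right)\right)\right) \left(23 - 4\right) = - 48 \left(-1 + \left(4 - \frac{7}{6}\right)\right) \left(23 - 4\right) = - 48 \left(-1 + \frac{17}{6}\right) 19 = - 48 \cdot \frac{11}{6} \cdot 19 = \left(-48\right) \frac{209}{6} = -1672$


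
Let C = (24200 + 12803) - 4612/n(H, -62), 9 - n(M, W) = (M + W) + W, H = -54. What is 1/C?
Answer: 187/6914949 ≈ 2.7043e-5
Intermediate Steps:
n(M, W) = 9 - M - 2*W (n(M, W) = 9 - ((M + W) + W) = 9 - (M + 2*W) = 9 + (-M - 2*W) = 9 - M - 2*W)
C = 6914949/187 (C = (24200 + 12803) - 4612/(9 - 1*(-54) - 2*(-62)) = 37003 - 4612/(9 + 54 + 124) = 37003 - 4612/187 = 6914949/187 ≈ 36978.)
1/C = 1/(6914949/187) = 187/6914949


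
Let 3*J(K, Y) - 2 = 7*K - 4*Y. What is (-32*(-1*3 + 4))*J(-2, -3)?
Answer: 0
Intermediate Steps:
J(K, Y) = ⅔ - 4*Y/3 + 7*K/3 (J(K, Y) = ⅔ + (7*K - 4*Y)/3 = ⅔ + (-4*Y + 7*K)/3 = ⅔ + (-4*Y/3 + 7*K/3) = ⅔ - 4*Y/3 + 7*K/3)
(-32*(-1*3 + 4))*J(-2, -3) = (-32*(-1*3 + 4))*(⅔ - 4/3*(-3) + (7/3)*(-2)) = (-32*(-3 + 4))*(⅔ + 4 - 14/3) = -32*1*0 = -32*0 = 0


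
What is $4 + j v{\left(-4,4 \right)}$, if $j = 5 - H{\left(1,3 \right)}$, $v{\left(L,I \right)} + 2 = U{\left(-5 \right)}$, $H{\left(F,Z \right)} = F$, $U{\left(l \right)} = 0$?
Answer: $-4$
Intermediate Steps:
$v{\left(L,I \right)} = -2$ ($v{\left(L,I \right)} = -2 + 0 = -2$)
$j = 4$ ($j = 5 - 1 = 4$)
$4 + j v{\left(-4,4 \right)} = 4 + 4 \left(-2\right) = 4 - 8 = -4$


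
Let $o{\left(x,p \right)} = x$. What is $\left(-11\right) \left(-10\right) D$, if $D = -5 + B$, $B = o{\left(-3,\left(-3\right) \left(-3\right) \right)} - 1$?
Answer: $-990$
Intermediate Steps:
$B = -4$ ($B = -3 - 1 = -4$)
$D = -9$ ($D = -5 - 4 = -9$)
$\left(-11\right) \left(-10\right) D = \left(-11\right) \left(-10\right) \left(-9\right) = 110 \left(-9\right) = -990$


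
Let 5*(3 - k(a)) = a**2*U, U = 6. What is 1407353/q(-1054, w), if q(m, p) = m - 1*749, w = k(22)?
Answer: -1407353/1803 ≈ -780.56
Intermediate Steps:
k(a) = 3 - 6*a**2/5 (k(a) = 3 - a**2*6/5 = 3 - 6*a**2/5)
w = -2889/5 (w = 3 - 6/5*22**2 = 3 - 6/5*484 = 3 - 2904/5 = -2889/5 ≈ -577.80)
q(m, p) = -749 + m (q(m, p) = m - 749 = -749 + m)
1407353/q(-1054, w) = 1407353/(-749 - 1054) = 1407353/(-1803) = 1407353*(-1/1803) = -1407353/1803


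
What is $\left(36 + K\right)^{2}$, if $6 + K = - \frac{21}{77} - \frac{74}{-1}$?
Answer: $\frac{1301881}{121} \approx 10759.0$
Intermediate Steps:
$K = \frac{745}{11}$ ($K = -6 - \left(-74 + \frac{3}{11}\right) = -6 - - \frac{811}{11} = -6 + \left(- \frac{3}{11} + 74\right) = -6 + \frac{811}{11} = \frac{745}{11} \approx 67.727$)
$\left(36 + K\right)^{2} = \left(36 + \frac{745}{11}\right)^{2} = \left(\frac{1141}{11}\right)^{2} = \frac{1301881}{121}$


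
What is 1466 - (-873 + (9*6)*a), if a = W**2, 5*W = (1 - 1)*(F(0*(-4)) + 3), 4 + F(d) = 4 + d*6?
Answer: 2339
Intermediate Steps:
F(d) = 6*d (F(d) = -4 + (4 + d*6) = -4 + (4 + 6*d) = 6*d)
W = 0 (W = ((1 - 1)*(6*(0*(-4)) + 3))/5 = (0*(6*0 + 3))/5 = (0*(0 + 3))/5 = (0*3)/5 = (1/5)*0 = 0)
a = 0 (a = 0**2 = 0)
1466 - (-873 + (9*6)*a) = 1466 - (-873 + (9*6)*0) = 1466 - (-873 + 54*0) = 1466 - (-873 + 0) = 1466 - 1*(-873) = 1466 + 873 = 2339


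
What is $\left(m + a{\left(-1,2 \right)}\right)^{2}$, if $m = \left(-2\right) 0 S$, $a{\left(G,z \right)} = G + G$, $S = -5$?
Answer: $4$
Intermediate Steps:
$a{\left(G,z \right)} = 2 G$
$m = 0$ ($m = \left(-2\right) 0 \left(-5\right) = 0 \left(-5\right) = 0$)
$\left(m + a{\left(-1,2 \right)}\right)^{2} = \left(0 + 2 \left(-1\right)\right)^{2} = \left(0 - 2\right)^{2} = \left(-2\right)^{2} = 4$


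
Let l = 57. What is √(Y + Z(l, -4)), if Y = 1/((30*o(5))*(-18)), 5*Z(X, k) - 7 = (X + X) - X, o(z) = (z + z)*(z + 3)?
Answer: √1658877/360 ≈ 3.5777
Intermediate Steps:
o(z) = 2*z*(3 + z) (o(z) = (2*z)*(3 + z) = 2*z*(3 + z))
Z(X, k) = 7/5 + X/5 (Z(X, k) = 7/5 + ((X + X) - X)/5 = 7/5 + (2*X - X)/5 = 7/5 + X/5)
Y = -1/43200 (Y = 1/((30*(2*5*(3 + 5)))*(-18)) = 1/((30*(2*5*8))*(-18)) = 1/((30*80)*(-18)) = 1/(2400*(-18)) = 1/(-43200) = -1/43200 ≈ -2.3148e-5)
√(Y + Z(l, -4)) = √(-1/43200 + (7/5 + (⅕)*57)) = √(-1/43200 + (7/5 + 57/5)) = √(-1/43200 + 64/5) = √(552959/43200) = √1658877/360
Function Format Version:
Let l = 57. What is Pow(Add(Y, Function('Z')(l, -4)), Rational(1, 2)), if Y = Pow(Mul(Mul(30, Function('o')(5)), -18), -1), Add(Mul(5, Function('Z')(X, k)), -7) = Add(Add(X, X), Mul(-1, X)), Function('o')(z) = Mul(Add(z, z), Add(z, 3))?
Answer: Mul(Rational(1, 360), Pow(1658877, Rational(1, 2))) ≈ 3.5777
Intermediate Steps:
Function('o')(z) = Mul(2, z, Add(3, z)) (Function('o')(z) = Mul(Mul(2, z), Add(3, z)) = Mul(2, z, Add(3, z)))
Function('Z')(X, k) = Add(Rational(7, 5), Mul(Rational(1, 5), X)) (Function('Z')(X, k) = Add(Rational(7, 5), Mul(Rational(1, 5), Add(Add(X, X), Mul(-1, X)))) = Add(Rational(7, 5), Mul(Rational(1, 5), Add(Mul(2, X), Mul(-1, X)))) = Add(Rational(7, 5), Mul(Rational(1, 5), X)))
Y = Rational(-1, 43200) (Y = Pow(Mul(Mul(30, Mul(2, 5, Add(3, 5))), -18), -1) = Pow(Mul(Mul(30, Mul(2, 5, 8)), -18), -1) = Pow(Mul(Mul(30, 80), -18), -1) = Pow(Mul(2400, -18), -1) = Pow(-43200, -1) = Rational(-1, 43200) ≈ -2.3148e-5)
Pow(Add(Y, Function('Z')(l, -4)), Rational(1, 2)) = Pow(Add(Rational(-1, 43200), Add(Rational(7, 5), Mul(Rational(1, 5), 57))), Rational(1, 2)) = Pow(Add(Rational(-1, 43200), Add(Rational(7, 5), Rational(57, 5))), Rational(1, 2)) = Pow(Add(Rational(-1, 43200), Rational(64, 5)), Rational(1, 2)) = Pow(Rational(552959, 43200), Rational(1, 2)) = Mul(Rational(1, 360), Pow(1658877, Rational(1, 2)))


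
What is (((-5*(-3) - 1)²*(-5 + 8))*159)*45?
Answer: 4207140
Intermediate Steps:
(((-5*(-3) - 1)²*(-5 + 8))*159)*45 = (((15 - 1)²*3)*159)*45 = ((14²*3)*159)*45 = ((196*3)*159)*45 = (588*159)*45 = 93492*45 = 4207140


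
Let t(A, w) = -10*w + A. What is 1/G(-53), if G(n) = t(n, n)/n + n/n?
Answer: -1/8 ≈ -0.12500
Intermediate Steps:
t(A, w) = A - 10*w
G(n) = -8 (G(n) = (n - 10*n)/n + n/n = (-9*n)/n + 1 = -9 + 1 = -8)
1/G(-53) = 1/(-8) = -1/8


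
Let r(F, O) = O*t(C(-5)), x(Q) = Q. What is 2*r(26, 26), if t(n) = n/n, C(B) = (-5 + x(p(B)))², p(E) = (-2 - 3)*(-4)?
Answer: 52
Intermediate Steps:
p(E) = 20 (p(E) = -5*(-4) = 20)
C(B) = 225 (C(B) = (-5 + 20)² = 15² = 225)
t(n) = 1
r(F, O) = O (r(F, O) = O*1 = O)
2*r(26, 26) = 2*26 = 52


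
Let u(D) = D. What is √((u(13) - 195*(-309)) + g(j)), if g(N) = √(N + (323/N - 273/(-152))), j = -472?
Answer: √(302940959152 + 6726*I*√262994447)/2242 ≈ 245.5 + 0.044196*I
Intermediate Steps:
g(N) = √(273/152 + N + 323/N) (g(N) = √(N + (323/N - 273*(-1/152))) = √(N + (323/N + 273/152)) = √(N + (273/152 + 323/N)) = √(273/152 + N + 323/N))
√((u(13) - 195*(-309)) + g(j)) = √((13 - 195*(-309)) + √(10374 + 5776*(-472) + 1865648/(-472))/76) = √((13 + 60255) + √(10374 - 2726272 + 1865648*(-1/472))/76) = √(60268 + √(10374 - 2726272 - 233206/59)/76) = √(60268 + √(-160471188/59)/76) = √(60268 + (6*I*√262994447/59)/76) = √(60268 + 3*I*√262994447/2242)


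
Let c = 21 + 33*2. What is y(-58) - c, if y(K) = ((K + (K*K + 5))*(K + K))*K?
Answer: 22276321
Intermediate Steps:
c = 87 (c = 21 + 66 = 87)
y(K) = 2*K²*(5 + K + K²) (y(K) = ((K + (K² + 5))*(2*K))*K = ((K + (5 + K²))*(2*K))*K = ((5 + K + K²)*(2*K))*K = (2*K*(5 + K + K²))*K = 2*K²*(5 + K + K²))
y(-58) - c = 2*(-58)²*(5 - 58 + (-58)²) - 1*87 = 2*3364*(5 - 58 + 3364) - 87 = 2*3364*3311 - 87 = 22276408 - 87 = 22276321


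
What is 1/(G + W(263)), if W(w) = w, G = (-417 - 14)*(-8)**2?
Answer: -1/27321 ≈ -3.6602e-5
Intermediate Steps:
G = -27584 (G = -431*64 = -27584)
1/(G + W(263)) = 1/(-27584 + 263) = 1/(-27321) = -1/27321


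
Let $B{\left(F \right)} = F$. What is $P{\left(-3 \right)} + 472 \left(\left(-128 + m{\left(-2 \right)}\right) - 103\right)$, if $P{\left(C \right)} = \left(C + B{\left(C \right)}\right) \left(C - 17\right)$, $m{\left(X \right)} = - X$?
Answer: $-107968$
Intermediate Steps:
$P{\left(C \right)} = 2 C \left(-17 + C\right)$ ($P{\left(C \right)} = \left(C + C\right) \left(C - 17\right) = 2 C \left(-17 + C\right)$)
$P{\left(-3 \right)} + 472 \left(\left(-128 + m{\left(-2 \right)}\right) - 103\right) = 2 \left(-3\right) \left(-17 - 3\right) + 472 \left(\left(-128 - -2\right) - 103\right) = 2 \left(-3\right) \left(-20\right) + 472 \left(\left(-128 + 2\right) - 103\right) = 120 + 472 \left(-126 - 103\right) = 120 + 472 \left(-229\right) = 120 - 108088 = -107968$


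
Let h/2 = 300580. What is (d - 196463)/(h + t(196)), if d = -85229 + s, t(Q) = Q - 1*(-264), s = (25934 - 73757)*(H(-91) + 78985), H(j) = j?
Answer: -1886614727/300810 ≈ -6271.8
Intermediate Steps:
h = 601160 (h = 2*300580 = 601160)
s = -3772947762 (s = (25934 - 73757)*(-91 + 78985) = -47823*78894 = -3772947762)
t(Q) = 264 + Q (t(Q) = Q + 264 = 264 + Q)
d = -3773032991 (d = -85229 - 3772947762 = -3773032991)
(d - 196463)/(h + t(196)) = (-3773032991 - 196463)/(601160 + (264 + 196)) = -3773229454/(601160 + 460) = -3773229454/601620 = -3773229454*1/601620 = -1886614727/300810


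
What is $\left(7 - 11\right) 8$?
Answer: $-32$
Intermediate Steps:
$\left(7 - 11\right) 8 = \left(-4\right) 8 = -32$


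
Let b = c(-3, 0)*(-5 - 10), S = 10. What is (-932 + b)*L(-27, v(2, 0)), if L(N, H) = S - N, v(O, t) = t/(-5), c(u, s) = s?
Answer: -34484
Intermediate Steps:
v(O, t) = -t/5 (v(O, t) = t*(-⅕) = -t/5)
L(N, H) = 10 - N
b = 0 (b = 0*(-5 - 10) = 0*(-15) = 0)
(-932 + b)*L(-27, v(2, 0)) = (-932 + 0)*(10 - 1*(-27)) = -932*(10 + 27) = -932*37 = -34484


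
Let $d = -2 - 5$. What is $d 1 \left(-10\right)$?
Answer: $70$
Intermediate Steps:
$d = -7$
$d 1 \left(-10\right) = \left(-7\right) 1 \left(-10\right) = \left(-7\right) \left(-10\right) = 70$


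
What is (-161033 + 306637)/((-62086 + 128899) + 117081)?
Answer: 72802/91947 ≈ 0.79178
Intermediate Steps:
(-161033 + 306637)/((-62086 + 128899) + 117081) = 145604/(66813 + 117081) = 145604/183894 = 145604*(1/183894) = 72802/91947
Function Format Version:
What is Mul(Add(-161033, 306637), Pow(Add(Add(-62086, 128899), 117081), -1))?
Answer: Rational(72802, 91947) ≈ 0.79178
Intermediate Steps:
Mul(Add(-161033, 306637), Pow(Add(Add(-62086, 128899), 117081), -1)) = Mul(145604, Pow(Add(66813, 117081), -1)) = Mul(145604, Pow(183894, -1)) = Mul(145604, Rational(1, 183894)) = Rational(72802, 91947)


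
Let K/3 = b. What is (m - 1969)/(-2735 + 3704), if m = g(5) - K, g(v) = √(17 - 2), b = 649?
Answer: -3916/969 + √15/969 ≈ -4.0373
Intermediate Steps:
g(v) = √15
K = 1947 (K = 3*649 = 1947)
m = -1947 + √15 (m = √15 - 1*1947 = √15 - 1947 = -1947 + √15 ≈ -1943.1)
(m - 1969)/(-2735 + 3704) = ((-1947 + √15) - 1969)/(-2735 + 3704) = (-3916 + √15)/969 = (-3916 + √15)*(1/969) = -3916/969 + √15/969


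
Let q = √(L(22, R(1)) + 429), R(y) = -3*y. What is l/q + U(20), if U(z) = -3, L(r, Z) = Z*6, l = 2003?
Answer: -3 + 2003*√411/411 ≈ 95.801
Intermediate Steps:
L(r, Z) = 6*Z
q = √411 (q = √(6*(-3*1) + 429) = √(6*(-3) + 429) = √(-18 + 429) = √411 ≈ 20.273)
l/q + U(20) = 2003/(√411) - 3 = 2003*(√411/411) - 3 = 2003*√411/411 - 3 = -3 + 2003*√411/411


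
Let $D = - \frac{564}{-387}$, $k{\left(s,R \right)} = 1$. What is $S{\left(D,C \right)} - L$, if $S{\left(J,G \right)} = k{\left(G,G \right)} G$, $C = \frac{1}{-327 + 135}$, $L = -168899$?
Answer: $\frac{32428607}{192} \approx 1.689 \cdot 10^{5}$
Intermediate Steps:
$D = \frac{188}{129}$ ($D = \left(-564\right) \left(- \frac{1}{387}\right) = \frac{188}{129} \approx 1.4574$)
$C = - \frac{1}{192}$ ($C = \frac{1}{-192} = - \frac{1}{192} \approx -0.0052083$)
$S{\left(J,G \right)} = G$ ($S{\left(J,G \right)} = 1 G = G$)
$S{\left(D,C \right)} - L = - \frac{1}{192} - -168899 = - \frac{1}{192} + 168899 = \frac{32428607}{192}$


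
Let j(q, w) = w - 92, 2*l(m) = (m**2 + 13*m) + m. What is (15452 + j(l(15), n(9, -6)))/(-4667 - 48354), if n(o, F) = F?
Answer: -15354/53021 ≈ -0.28958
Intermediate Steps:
l(m) = m**2/2 + 7*m (l(m) = ((m**2 + 13*m) + m)/2 = (m**2 + 14*m)/2 = m**2/2 + 7*m)
j(q, w) = -92 + w
(15452 + j(l(15), n(9, -6)))/(-4667 - 48354) = (15452 + (-92 - 6))/(-4667 - 48354) = (15452 - 98)/(-53021) = 15354*(-1/53021) = -15354/53021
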